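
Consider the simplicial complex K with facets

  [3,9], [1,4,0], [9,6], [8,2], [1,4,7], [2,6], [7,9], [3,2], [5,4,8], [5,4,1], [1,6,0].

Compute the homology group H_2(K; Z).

Order the vertices as 0 < 1 < 2 < 3 < 4 < 5 < 6 < 7 < 8 < 9. Listing each simplex with vertices in this order, K has dimension 2 with simplices:

  0-simplices (10): [0], [1], [2], [3], [4], [5], [6], [7], [8], [9]
  1-simplices (17): [0,1], [0,4], [0,6], [1,4], [1,5], [1,6], [1,7], [2,3], [2,6], [2,8], [3,9], [4,5], [4,7], [4,8], [5,8], [6,9], [7,9]
  2-simplices (5): [0,1,4], [0,1,6], [1,4,5], [1,4,7], [4,5,8]

giving chain groups C_0 ≅ Z^10, C_1 ≅ Z^17, C_2 ≅ Z^5.

Boundary ∂_1: C_1 → C_0 is given by ∂[p,q] = [q] − [p].
As a 10×17 matrix over Z this has rank 9, with invariant factors (1,1,1,1,1,1,1,1,1).

∂_2: C_2 → C_1 acts by ∂[p,q,r] = [q,r] − [p,r] + [p,q]. For instance
  ∂[0,1,6] = [1,6] − [0,6] + [0,1],
  ∂[1,4,5] = [4,5] − [1,5] + [1,4].
The resulting 17×5 matrix has rank 5, and its Smith normal form has invariant factors (1,1,1,1,1).

Reading off H_k = ker ∂_k / im ∂_{k+1}:

  H_2: rank ker ∂_2 − rank ∂_3 = (5 − 5) − 0 = 0, and there is no ∂_3, so H_2 ≅ 0.

H_2 = 0.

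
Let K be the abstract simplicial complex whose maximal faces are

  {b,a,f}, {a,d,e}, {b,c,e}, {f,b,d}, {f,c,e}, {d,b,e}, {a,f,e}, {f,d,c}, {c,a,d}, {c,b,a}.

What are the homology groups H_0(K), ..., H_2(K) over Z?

H_0 = Z,  H_1 = Z/2,  H_2 = 0.

Order the vertices as a < b < c < d < e < f. Listing each simplex with vertices in this order, K has dimension 2 with simplices:

  0-simplices (6): a, b, c, d, e, f
  1-simplices (15): ab, ac, ad, ae, af, bc, bd, be, bf, cd, ce, cf, de, df, ef
  2-simplices (10): abc, abf, acd, ade, aef, bce, bde, bdf, cdf, cef

Hence C_0 ≅ Z^6, C_1 ≅ Z^15, C_2 ≅ Z^10.

∂_1: C_1 → C_0 is given by ∂[p,q] = [q] − [p].
As a 6×15 matrix over Z this has rank 5, with invariant factors (1,1,1,1,1).

The boundary map ∂_2: C_2 → C_1 sends each 2-simplex [p,q,r] to [q,r] − [p,r] + [p,q]. For instance
  ∂cdf = df − cf + cd,
  ∂bde = de − be + bd.
The resulting 15×10 matrix has rank 10, and its Smith normal form has invariant factors (1,1,1,1,1,1,1,1,1,2).

Now H_k = ker ∂_k / im ∂_{k+1}, so:

  H_0: rank C_0 − rank ∂_1 = 6 − 5 = 1, and the invariant factors of ∂_1 are all 1, so H_0 = Z.
  H_1: rank ker ∂_1 − rank ∂_2 = (15 − 5) − 10 = 0, and ∂_2 has invariant factor 2 > 1, so H_1 = Z/2.
  H_2: rank ker ∂_2 − rank ∂_3 = (10 − 10) − 0 = 0, and there is no ∂_3, so H_2 = 0.

As a check, the Euler characteristic is 6 − 15 + 10 = 1, which agrees with 1 − 0 + 0 = 1.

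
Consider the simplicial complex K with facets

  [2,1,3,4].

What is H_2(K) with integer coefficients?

H_2 ≅ 0.

We work with the vertex ordering 1 < 2 < 3 < 4. The simplices of K, each written with vertices in increasing order, are:

  0-simplices (4): [1], [2], [3], [4]
  1-simplices (6): [1,2], [1,3], [1,4], [2,3], [2,4], [3,4]
  2-simplices (4): [1,2,3], [1,2,4], [1,3,4], [2,3,4]
  3-simplices (1): [1,2,3,4]

Hence C_0 ≅ Z^4, C_1 ≅ Z^6, C_2 ≅ Z^4, C_3 ≅ Z^1.

∂_1: C_1 → C_0 maps an edge to its endpoints' difference, ∂[p,q] = q − p.
As a 4×6 matrix over Z this has rank 3, with invariant factors (1,1,1).

Boundary ∂_2: C_2 → C_1 acts by ∂[p,q,r] = [q,r] − [p,r] + [p,q]. For instance
  ∂[1,2,3] = [2,3] − [1,3] + [1,2],
  ∂[2,3,4] = [3,4] − [2,4] + [2,3].
As a 6×4 matrix over Z this has rank 3, with invariant factors (1,1,1).

∂_3: C_3 → C_2 sends each 3-simplex σ to the alternating sum Σ_i (−1)^i (σ with its i-th vertex removed). For instance
  ∂[1,2,3,4] = [2,3,4] − [1,3,4] + [1,2,4] − [1,2,3].
The resulting 4×1 matrix has rank 1, and its Smith normal form has invariant factors (1).

Now H_k = ker ∂_k / im ∂_{k+1}, so:

  H_2: rank ker ∂_2 − rank ∂_3 = (4 − 3) − 1 = 0, and the invariant factors of ∂_3 are all 1, so H_2 ≅ 0.

(K is a triangulation of the 3-simplex.)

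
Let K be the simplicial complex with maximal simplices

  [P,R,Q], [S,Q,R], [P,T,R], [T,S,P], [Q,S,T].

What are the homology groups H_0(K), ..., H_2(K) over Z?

H_0 ≅ Z,  H_1 ≅ Z,  H_2 = 0.

Fix the vertex order P < Q < R < S < T and write every simplex with vertices in increasing order. Then dim K = 2 and the simplices of K are:

  0-simplices (5): P, Q, R, S, T
  1-simplices (10): PQ, PR, PS, PT, QR, QS, QT, RS, RT, ST
  2-simplices (5): PQR, PRT, PST, QRS, QST

giving chain groups C_0 ≅ Z^5, C_1 ≅ Z^10, C_2 ≅ Z^5.

The boundary map ∂_1: C_1 → C_0 maps an edge to its endpoints' difference, ∂[p,q] = q − p. For instance
  ∂PT = T − P.
This gives a 5×10 integer matrix of rank 4; reducing to Smith normal form yields diagonal entries (1,1,1,1).

∂_2: C_2 → C_1 maps a triangle to the signed sum of its edges. For instance
  ∂QST = ST − QT + QS,
  ∂PRT = RT − PT + PR.
The 10×5 boundary matrix has rank 5 and Smith normal form diag(1,1,1,1,1).

From H_k ≅ ker(∂_k) / im(∂_{k+1}) we obtain:

  H_0: rank C_0 − rank ∂_1 = 5 − 4 = 1, and the invariant factors of ∂_1 are all 1, so H_0 ≅ Z.
  H_1: rank ker ∂_1 − rank ∂_2 = (10 − 4) − 5 = 1, and the invariant factors of ∂_2 are all 1, so H_1 ≅ Z.
  H_2: rank ker ∂_2 − rank ∂_3 = (5 − 5) − 0 = 0, and there is no ∂_3, so H_2 ≅ 0.

As a check, the Euler characteristic is 5 − 10 + 5 = 0, which agrees with 1 − 1 + 0 = 0.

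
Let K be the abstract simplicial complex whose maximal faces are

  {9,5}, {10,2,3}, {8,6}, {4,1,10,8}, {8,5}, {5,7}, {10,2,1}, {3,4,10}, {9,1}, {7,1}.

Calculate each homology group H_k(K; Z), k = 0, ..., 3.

H_0 = Z,  H_1 = Z^2,  H_2 = 0,  H_3 = 0.

Take the total order 1 < 2 < 3 < 4 < 5 < 6 < 7 < 8 < 9 < 10 on the vertex set. Then K (dimension 3) consists of the simplices:

  0-simplices (10): [1], [2], [3], [4], [5], [6], [7], [8], [9], [10]
  1-simplices (17): [1,2], [1,4], [1,7], [1,8], [1,9], [1,10], [2,3], [2,10], [3,4], [3,10], [4,8], [4,10], [5,7], [5,8], [5,9], [6,8], [8,10]
  2-simplices (7): [1,2,10], [1,4,8], [1,4,10], [1,8,10], [2,3,10], [3,4,10], [4,8,10]
  3-simplices (1): [1,4,8,10]

so the chain groups are C_0 ≅ Z^10, C_1 ≅ Z^17, C_2 ≅ Z^7, C_3 ≅ Z^1.

Boundary ∂_1: C_1 → C_0 is given by ∂[p,q] = [q] − [p].
The resulting 10×17 matrix has rank 9, and its Smith normal form has invariant factors (1,1,1,1,1,1,1,1,1).

Boundary ∂_2: C_2 → C_1 sends each 2-simplex [p,q,r] to [q,r] − [p,r] + [p,q]. For instance
  ∂[3,4,10] = [4,10] − [3,10] + [3,4],
  ∂[4,8,10] = [8,10] − [4,10] + [4,8].
The resulting 17×7 matrix has rank 6, and its Smith normal form has invariant factors (1,1,1,1,1,1).

Boundary ∂_3: C_3 → C_2 sends each 3-simplex σ to the alternating sum Σ_i (−1)^i (σ with its i-th vertex removed). For instance
  ∂[1,4,8,10] = [4,8,10] − [1,8,10] + [1,4,10] − [1,4,8].
As a 7×1 matrix over Z this has rank 1, with invariant factors (1).

Computing H_k = (kernel of ∂_k) / (image of ∂_{k+1}):

  H_0: rank C_0 − rank ∂_1 = 10 − 9 = 1, and the invariant factors of ∂_1 are all 1, so H_0 = Z.
  H_1: rank ker ∂_1 − rank ∂_2 = (17 − 9) − 6 = 2, and the invariant factors of ∂_2 are all 1, so H_1 = Z^2.
  H_2: rank ker ∂_2 − rank ∂_3 = (7 − 6) − 1 = 0, and the invariant factors of ∂_3 are all 1, so H_2 = 0.
  H_3: rank ker ∂_3 − rank ∂_4 = (1 − 1) − 0 = 0, and there is no ∂_4, so H_3 = 0.

As a check, the Euler characteristic is 10 − 17 + 7 − 1 = -1, which agrees with 1 − 2 + 0 − 0 = -1.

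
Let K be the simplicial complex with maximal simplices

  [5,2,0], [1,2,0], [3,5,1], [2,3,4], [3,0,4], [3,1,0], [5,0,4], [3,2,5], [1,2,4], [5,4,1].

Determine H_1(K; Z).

Order the vertices as 0 < 1 < 2 < 3 < 4 < 5. Listing each simplex with vertices in this order, K has dimension 2 with simplices:

  0-simplices (6): [0], [1], [2], [3], [4], [5]
  1-simplices (15): [0,1], [0,2], [0,3], [0,4], [0,5], [1,2], [1,3], [1,4], [1,5], [2,3], [2,4], [2,5], [3,4], [3,5], [4,5]
  2-simplices (10): [0,1,2], [0,1,3], [0,2,5], [0,3,4], [0,4,5], [1,2,4], [1,3,5], [1,4,5], [2,3,4], [2,3,5]

Hence C_0 ≅ Z^6, C_1 ≅ Z^15, C_2 ≅ Z^10.

The boundary map ∂_1: C_1 → C_0 maps an edge to its endpoints' difference, ∂[p,q] = q − p. For instance
  ∂[0,1] = [1] − [0].
As a 6×15 matrix over Z this has rank 5, with invariant factors (1,1,1,1,1).

Boundary ∂_2: C_2 → C_1 maps a triangle to the signed sum of its edges. For instance
  ∂[1,3,5] = [3,5] − [1,5] + [1,3],
  ∂[0,1,3] = [1,3] − [0,3] + [0,1].
This gives a 15×10 integer matrix of rank 10; reducing to Smith normal form yields diagonal entries (1,1,1,1,1,1,1,1,1,2).

Now H_k = ker ∂_k / im ∂_{k+1}, so:

  H_1: rank ker ∂_1 − rank ∂_2 = (15 − 5) − 10 = 0, and ∂_2 has invariant factor 2 > 1, so H_1 ≅ Z_2.

(K is a triangulation of the real projective plane RP^2.)

H_1 ≅ Z_2.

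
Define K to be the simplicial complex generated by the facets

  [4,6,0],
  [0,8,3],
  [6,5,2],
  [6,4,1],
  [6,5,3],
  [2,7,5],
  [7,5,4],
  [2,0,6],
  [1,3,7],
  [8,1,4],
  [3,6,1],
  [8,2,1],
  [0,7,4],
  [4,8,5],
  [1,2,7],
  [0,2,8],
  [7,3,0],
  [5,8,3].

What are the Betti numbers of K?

K has 9 vertices, 27 edges, 18 triangles.
rank ∂_0 = 0, rank ∂_1 = 8 ⇒ b_0 = 9 − 0 − 8 = 1; all invariant factors of ∂_1 are 1 so no torsion. So H_0 ≅ Z.
rank ∂_1 = 8, rank ∂_2 = 17 ⇒ b_1 = 27 − 8 − 17 = 2; all invariant factors of ∂_2 are 1 so no torsion. So H_1 ≅ Z^2.
rank ∂_2 = 17, rank ∂_3 = 0 ⇒ b_2 = 18 − 17 − 0 = 1. So H_2 ≅ Z.

b_0 = 1, b_1 = 2, b_2 = 1.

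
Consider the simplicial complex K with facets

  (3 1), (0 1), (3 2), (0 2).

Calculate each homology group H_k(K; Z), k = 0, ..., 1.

Fix the vertex order 0 < 1 < 2 < 3 and write every simplex with vertices in increasing order. Then dim K = 1 and the simplices of K are:

  0-simplices (4): [0], [1], [2], [3]
  1-simplices (4): [0,1], [0,2], [1,3], [2,3]

so the chain groups are C_0 ≅ Z^4, C_1 ≅ Z^4.

Boundary ∂_1: C_1 → C_0 maps an edge to its endpoints' difference, ∂[p,q] = q − p.
This gives a 4×4 integer matrix of rank 3; reducing to Smith normal form yields diagonal entries (1,1,1).

Now H_k = ker ∂_k / im ∂_{k+1}, so:

  H_0: rank C_0 − rank ∂_1 = 4 − 3 = 1, and the invariant factors of ∂_1 are all 1, so H_0 ≅ Z.
  H_1: rank ker ∂_1 − rank ∂_2 = (4 − 3) − 0 = 1, and there is no ∂_2, so H_1 ≅ Z.

(K is a triangulation of the circle S^1.)

H_0 = Z,  H_1 = Z.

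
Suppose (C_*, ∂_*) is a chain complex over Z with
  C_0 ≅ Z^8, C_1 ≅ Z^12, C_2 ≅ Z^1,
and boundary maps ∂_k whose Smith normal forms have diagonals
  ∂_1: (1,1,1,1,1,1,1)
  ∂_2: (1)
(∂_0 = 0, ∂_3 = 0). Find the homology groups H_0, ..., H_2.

H_0: b_0 = 8 − 0 − 7 = 1; torsion from ∂_1 factors > 1: none. So H_0 ≅ Z.
H_1: b_1 = 12 − 7 − 1 = 4; torsion from ∂_2 factors > 1: none. So H_1 ≅ Z^4.
H_2: b_2 = 1 − 1 − 0 = 0; torsion from ∂_3 factors > 1: none. So H_2 ≅ 0.

H_0 ≅ Z,  H_1 ≅ Z^4,  H_2 = 0.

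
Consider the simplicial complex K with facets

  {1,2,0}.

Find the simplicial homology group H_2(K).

H_2 ≅ 0.

Fix the vertex order 0 < 1 < 2 and write every simplex with vertices in increasing order. Then dim K = 2 and the simplices of K are:

  0-simplices (3): [0], [1], [2]
  1-simplices (3): [0,1], [0,2], [1,2]
  2-simplices (1): [0,1,2]

Hence C_0 ≅ Z^3, C_1 ≅ Z^3, C_2 ≅ Z^1.

Boundary ∂_1: C_1 → C_0 maps an edge to its endpoints' difference, ∂[p,q] = q − p. For instance
  ∂[1,2] = [2] − [1].
The 3×3 boundary matrix has rank 2 and Smith normal form diag(1,1).

The boundary map ∂_2: C_2 → C_1 sends each 2-simplex [p,q,r] to [q,r] − [p,r] + [p,q]. For instance
  ∂[0,1,2] = [1,2] − [0,2] + [0,1].
This gives a 3×1 integer matrix of rank 1; reducing to Smith normal form yields diagonal entries (1).

From H_k ≅ ker(∂_k) / im(∂_{k+1}) we obtain:

  H_2: rank ker ∂_2 − rank ∂_3 = (1 − 1) − 0 = 0, and there is no ∂_3, so H_2 ≅ 0.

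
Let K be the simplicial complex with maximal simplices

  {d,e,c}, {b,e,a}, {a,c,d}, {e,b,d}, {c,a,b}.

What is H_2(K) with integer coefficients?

H_2 ≅ 0.

Order the vertices as a < b < c < d < e. Listing each simplex with vertices in this order, K has dimension 2 with simplices:

  0-simplices (5): a, b, c, d, e
  1-simplices (10): ab, ac, ad, ae, bc, bd, be, cd, ce, de
  2-simplices (5): abc, abe, acd, bde, cde

so the chain groups are C_0 ≅ Z^5, C_1 ≅ Z^10, C_2 ≅ Z^5.

Boundary ∂_1: C_1 → C_0 maps an edge to its endpoints' difference, ∂[p,q] = q − p.
As a 5×10 matrix over Z this has rank 4, with invariant factors (1,1,1,1).

Boundary ∂_2: C_2 → C_1 sends each 2-simplex [p,q,r] to [q,r] − [p,r] + [p,q]. For instance
  ∂acd = cd − ad + ac,
  ∂cde = de − ce + cd.
The resulting 10×5 matrix has rank 5, and its Smith normal form has invariant factors (1,1,1,1,1).

Reading off H_k = ker ∂_k / im ∂_{k+1}:

  H_2: rank ker ∂_2 − rank ∂_3 = (5 − 5) − 0 = 0, and there is no ∂_3, so H_2 = 0.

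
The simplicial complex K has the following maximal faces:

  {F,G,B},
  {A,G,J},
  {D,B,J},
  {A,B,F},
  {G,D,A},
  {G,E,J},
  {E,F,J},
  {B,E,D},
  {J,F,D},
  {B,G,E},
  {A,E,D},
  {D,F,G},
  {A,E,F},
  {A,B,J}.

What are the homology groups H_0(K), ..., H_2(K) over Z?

H_0 ≅ Z,  H_1 ≅ Z^2,  H_2 ≅ Z.

Order the vertices as A < B < D < E < F < G < J. Listing each simplex with vertices in this order, K has dimension 2 with simplices:

  0-simplices (7): A, B, D, E, F, G, J
  1-simplices (21): AB, AD, AE, AF, AG, AJ, BD, BE, BF, BG, BJ, DE, DF, DG, DJ, EF, EG, EJ, FG, FJ, GJ
  2-simplices (14): ABF, ABJ, ADE, ADG, AEF, AGJ, BDE, BDJ, BEG, BFG, DFG, DFJ, EFJ, EGJ

so the chain groups are C_0 ≅ Z^7, C_1 ≅ Z^21, C_2 ≅ Z^14.

∂_1: C_1 → C_0 sends each edge [p,q] (with p < q) to q − p. For instance
  ∂EG = G − E.
The resulting 7×21 matrix has rank 6, and its Smith normal form has invariant factors (1,1,1,1,1,1).

The boundary map ∂_2: C_2 → C_1 sends each 2-simplex [p,q,r] to [q,r] − [p,r] + [p,q]. For instance
  ∂EGJ = GJ − EJ + EG,
  ∂BDJ = DJ − BJ + BD.
The resulting 21×14 matrix has rank 13, and its Smith normal form has invariant factors (1,1,1,1,1,1,1,1,1,1,1,1,1).

Computing H_k = (kernel of ∂_k) / (image of ∂_{k+1}):

  H_0: rank C_0 − rank ∂_1 = 7 − 6 = 1, and the invariant factors of ∂_1 are all 1, so H_0 = Z.
  H_1: rank ker ∂_1 − rank ∂_2 = (21 − 6) − 13 = 2, and the invariant factors of ∂_2 are all 1, so H_1 = Z^2.
  H_2: rank ker ∂_2 − rank ∂_3 = (14 − 13) − 0 = 1, and there is no ∂_3, so H_2 = Z.

As a check, the Euler characteristic is 7 − 21 + 14 = 0, which agrees with 1 − 2 + 1 = 0.
(K is a triangulation of the torus T^2.)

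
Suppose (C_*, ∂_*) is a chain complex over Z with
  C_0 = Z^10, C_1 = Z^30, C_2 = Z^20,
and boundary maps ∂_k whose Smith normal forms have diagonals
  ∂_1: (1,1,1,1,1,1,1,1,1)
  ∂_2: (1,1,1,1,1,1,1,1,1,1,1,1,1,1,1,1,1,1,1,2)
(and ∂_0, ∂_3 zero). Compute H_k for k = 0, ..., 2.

H_0 ≅ Z,  H_1 ≅ Z × Z/2,  H_2 = 0.

H_0: b_0 = 10 − 0 − 9 = 1; torsion from ∂_1 factors > 1: none. So H_0 ≅ Z.
H_1: b_1 = 30 − 9 − 20 = 1; torsion from ∂_2 factors > 1: [2]. So H_1 ≅ Z × Z/2.
H_2: b_2 = 20 − 20 − 0 = 0; torsion from ∂_3 factors > 1: none. So H_2 ≅ 0.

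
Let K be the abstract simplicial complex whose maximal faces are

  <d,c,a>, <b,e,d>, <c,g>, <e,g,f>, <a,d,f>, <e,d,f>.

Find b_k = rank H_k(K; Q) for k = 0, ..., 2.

b_0 = 1, b_1 = 1, b_2 = 0.

Take the total order a < b < c < d < e < f < g on the vertex set. Then K (dimension 2) consists of the simplices:

  0-simplices (7): a, b, c, d, e, f, g
  1-simplices (12): ac, ad, af, bd, be, cd, cg, de, df, ef, eg, fg
  2-simplices (5): acd, adf, bde, def, efg

giving chain groups C_0 ≅ Z^7, C_1 ≅ Z^12, C_2 ≅ Z^5.

∂_1: C_1 → C_0 maps an edge to its endpoints' difference, ∂[p,q] = q − p. For instance
  ∂de = e − d.
As a 7×12 matrix over Z this has rank 6, with invariant factors (1,1,1,1,1,1).

The boundary map ∂_2: C_2 → C_1 maps a triangle to the signed sum of its edges. For instance
  ∂efg = fg − eg + ef,
  ∂def = ef − df + de.
As a 12×5 matrix over Z this has rank 5, with invariant factors (1,1,1,1,1).

Computing H_k = (kernel of ∂_k) / (image of ∂_{k+1}):

  H_0: rank C_0 − rank ∂_1 = 7 − 6 = 1, and the invariant factors of ∂_1 are all 1, so H_0 ≅ Z.
  H_1: rank ker ∂_1 − rank ∂_2 = (12 − 6) − 5 = 1, and the invariant factors of ∂_2 are all 1, so H_1 ≅ Z.
  H_2: rank ker ∂_2 − rank ∂_3 = (5 − 5) − 0 = 0, and there is no ∂_3, so H_2 ≅ 0.

Hence the Betti numbers are b_0 = 1, b_1 = 1, b_2 = 0.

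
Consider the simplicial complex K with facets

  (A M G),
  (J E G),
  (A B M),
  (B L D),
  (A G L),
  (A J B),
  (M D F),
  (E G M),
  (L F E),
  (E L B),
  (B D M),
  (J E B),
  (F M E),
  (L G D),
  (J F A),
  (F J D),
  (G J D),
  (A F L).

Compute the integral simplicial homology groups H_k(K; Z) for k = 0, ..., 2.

H_0 = Z,  H_1 = Z^2,  H_2 = Z.

Order the vertices as A < B < D < E < F < G < J < L < M. Listing each simplex with vertices in this order, K has dimension 2 with simplices:

  0-simplices (9): A, B, D, E, F, G, J, L, M
  1-simplices (27): AB, AF, AG, AJ, AL, AM, BD, BE, BJ, BL, BM, DF, DG, DJ, DL, DM, EF, EG, EJ, EL, EM, FJ, FL, FM, GJ, GL, GM
  2-simplices (18): ABJ, ABM, AFJ, AFL, AGL, AGM, BDL, BDM, BEJ, BEL, DFJ, DFM, DGJ, DGL, EFL, EFM, EGJ, EGM

so the chain groups are C_0 ≅ Z^9, C_1 ≅ Z^27, C_2 ≅ Z^18.

Boundary ∂_1: C_1 → C_0 is given by ∂[p,q] = [q] − [p]. For instance
  ∂BL = L − B.
This gives a 9×27 integer matrix of rank 8; reducing to Smith normal form yields diagonal entries (1,1,1,1,1,1,1,1).

Boundary ∂_2: C_2 → C_1 acts by ∂[p,q,r] = [q,r] − [p,r] + [p,q]. For instance
  ∂DGJ = GJ − DJ + DG,
  ∂EFL = FL − EL + EF.
The resulting 27×18 matrix has rank 17, and its Smith normal form has invariant factors (1,1,1,1,1,1,1,1,1,1,1,1,1,1,1,1,1).

Now H_k = ker ∂_k / im ∂_{k+1}, so:

  H_0: rank C_0 − rank ∂_1 = 9 − 8 = 1, and the invariant factors of ∂_1 are all 1, so H_0 = Z.
  H_1: rank ker ∂_1 − rank ∂_2 = (27 − 8) − 17 = 2, and the invariant factors of ∂_2 are all 1, so H_1 = Z^2.
  H_2: rank ker ∂_2 − rank ∂_3 = (18 − 17) − 0 = 1, and there is no ∂_3, so H_2 = Z.

As a check, the Euler characteristic is 9 − 27 + 18 = 0, which agrees with 1 − 2 + 1 = 0.
(K is a triangulation of the torus T^2.)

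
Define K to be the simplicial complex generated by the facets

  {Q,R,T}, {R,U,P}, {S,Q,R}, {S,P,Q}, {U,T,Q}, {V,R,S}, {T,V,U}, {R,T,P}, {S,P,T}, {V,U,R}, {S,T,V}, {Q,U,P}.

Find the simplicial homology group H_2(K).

Fix the vertex order P < Q < R < S < T < U < V and write every simplex with vertices in increasing order. Then dim K = 2 and the simplices of K are:

  0-simplices (7): P, Q, R, S, T, U, V
  1-simplices (18): PQ, PR, PS, PT, PU, QR, QS, QT, QU, RS, RT, RU, RV, ST, SV, TU, TV, UV
  2-simplices (12): PQS, PQU, PRT, PRU, PST, QRS, QRT, QTU, RSV, RUV, STV, TUV

Hence C_0 ≅ Z^7, C_1 ≅ Z^18, C_2 ≅ Z^12.

The boundary map ∂_1: C_1 → C_0 is given by ∂[p,q] = [q] − [p].
The 7×18 boundary matrix has rank 6 and Smith normal form diag(1,1,1,1,1,1).

The boundary map ∂_2: C_2 → C_1 acts by ∂[p,q,r] = [q,r] − [p,r] + [p,q]. For instance
  ∂QRS = RS − QS + QR,
  ∂PQS = QS − PS + PQ.
This gives a 18×12 integer matrix of rank 12; reducing to Smith normal form yields diagonal entries (1,1,1,1,1,1,1,1,1,1,1,2).

Now H_k = ker ∂_k / im ∂_{k+1}, so:

  H_2: rank ker ∂_2 − rank ∂_3 = (12 − 12) − 0 = 0, and there is no ∂_3, so H_2 = 0.

(K is a triangulation of the real projective plane RP^2.)

H_2 ≅ 0.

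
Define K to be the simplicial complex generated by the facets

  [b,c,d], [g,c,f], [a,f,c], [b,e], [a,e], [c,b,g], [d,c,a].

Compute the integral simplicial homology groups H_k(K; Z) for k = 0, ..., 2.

We work with the vertex ordering a < b < c < d < e < f < g. The simplices of K, each written with vertices in increasing order, are:

  0-simplices (7): a, b, c, d, e, f, g
  1-simplices (12): ac, ad, ae, af, bc, bd, be, bg, cd, cf, cg, fg
  2-simplices (5): acd, acf, bcd, bcg, cfg

so the chain groups are C_0 ≅ Z^7, C_1 ≅ Z^12, C_2 ≅ Z^5.

The boundary map ∂_1: C_1 → C_0 is given by ∂[p,q] = [q] − [p].
This gives a 7×12 integer matrix of rank 6; reducing to Smith normal form yields diagonal entries (1,1,1,1,1,1).

∂_2: C_2 → C_1 sends each 2-simplex [p,q,r] to [q,r] − [p,r] + [p,q]. For instance
  ∂bcd = cd − bd + bc,
  ∂bcg = cg − bg + bc.
The resulting 12×5 matrix has rank 5, and its Smith normal form has invariant factors (1,1,1,1,1).

From H_k ≅ ker(∂_k) / im(∂_{k+1}) we obtain:

  H_0: rank C_0 − rank ∂_1 = 7 − 6 = 1, and the invariant factors of ∂_1 are all 1, so H_0 ≅ Z.
  H_1: rank ker ∂_1 − rank ∂_2 = (12 − 6) − 5 = 1, and the invariant factors of ∂_2 are all 1, so H_1 ≅ Z.
  H_2: rank ker ∂_2 − rank ∂_3 = (5 − 5) − 0 = 0, and there is no ∂_3, so H_2 ≅ 0.

H_0 = Z,  H_1 = Z,  H_2 = 0.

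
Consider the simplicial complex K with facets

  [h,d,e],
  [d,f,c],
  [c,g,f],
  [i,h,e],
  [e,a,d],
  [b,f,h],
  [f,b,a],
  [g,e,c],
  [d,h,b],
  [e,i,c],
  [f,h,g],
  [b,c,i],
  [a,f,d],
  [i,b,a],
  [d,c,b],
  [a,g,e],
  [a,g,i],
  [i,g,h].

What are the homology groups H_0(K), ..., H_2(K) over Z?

H_0 ≅ Z,  H_1 ≅ Z ⊕ Z_2,  H_2 = 0.

Take the total order a < b < c < d < e < f < g < h < i on the vertex set. Then K (dimension 2) consists of the simplices:

  0-simplices (9): a, b, c, d, e, f, g, h, i
  1-simplices (27): ab, ad, ae, af, ag, ai, bc, bd, bf, bh, bi, cd, ce, cf, cg, ci, de, df, dh, eg, eh, ei, fg, fh, gh, gi, hi
  2-simplices (18): abf, abi, ade, adf, aeg, agi, bcd, bci, bdh, bfh, cdf, ceg, cei, cfg, deh, ehi, fgh, ghi

giving chain groups C_0 ≅ Z^9, C_1 ≅ Z^27, C_2 ≅ Z^18.

The boundary map ∂_1: C_1 → C_0 is given by ∂[p,q] = [q] − [p]. For instance
  ∂fh = h − f.
As a 9×27 matrix over Z this has rank 8, with invariant factors (1,1,1,1,1,1,1,1).

Boundary ∂_2: C_2 → C_1 sends each 2-simplex [p,q,r] to [q,r] − [p,r] + [p,q]. For instance
  ∂ade = de − ae + ad,
  ∂deh = eh − dh + de.
The 27×18 boundary matrix has rank 18 and Smith normal form diag(1,1,1,1,1,1,1,1,1,1,1,1,1,1,1,1,1,2).

From H_k ≅ ker(∂_k) / im(∂_{k+1}) we obtain:

  H_0: rank C_0 − rank ∂_1 = 9 − 8 = 1, and the invariant factors of ∂_1 are all 1, so H_0 ≅ Z.
  H_1: rank ker ∂_1 − rank ∂_2 = (27 − 8) − 18 = 1, and ∂_2 has invariant factor 2 > 1, so H_1 ≅ Z ⊕ Z_2.
  H_2: rank ker ∂_2 − rank ∂_3 = (18 − 18) − 0 = 0, and there is no ∂_3, so H_2 ≅ 0.

(K is a triangulation of the Klein bottle.)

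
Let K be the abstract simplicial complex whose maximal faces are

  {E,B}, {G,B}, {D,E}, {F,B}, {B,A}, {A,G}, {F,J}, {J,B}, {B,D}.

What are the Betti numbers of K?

K has 7 vertices, 9 edges.
rank ∂_0 = 0, rank ∂_1 = 6 ⇒ b_0 = 7 − 0 − 6 = 1; all invariant factors of ∂_1 are 1 so no torsion. So H_0 ≅ Z.
rank ∂_1 = 6, rank ∂_2 = 0 ⇒ b_1 = 9 − 6 − 0 = 3. So H_1 ≅ Z^3.

b_0 = 1, b_1 = 3.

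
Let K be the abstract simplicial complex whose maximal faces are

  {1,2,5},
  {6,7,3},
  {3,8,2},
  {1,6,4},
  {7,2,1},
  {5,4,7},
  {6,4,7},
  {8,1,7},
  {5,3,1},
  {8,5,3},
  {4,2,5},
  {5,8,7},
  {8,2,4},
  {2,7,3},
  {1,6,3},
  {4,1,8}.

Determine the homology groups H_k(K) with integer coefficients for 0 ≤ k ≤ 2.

H_0 = Z,  H_1 = Z^2,  H_2 = Z.

We work with the vertex ordering 1 < 2 < 3 < 4 < 5 < 6 < 7 < 8. The simplices of K, each written with vertices in increasing order, are:

  0-simplices (8): [1], [2], [3], [4], [5], [6], [7], [8]
  1-simplices (24): (24 of them)
  2-simplices (16): [1,2,5], [1,2,7], [1,3,5], [1,3,6], [1,4,6], [1,4,8], [1,7,8], [2,3,7], [2,3,8], [2,4,5], [2,4,8], [3,5,8], [3,6,7], [4,5,7], [4,6,7], [5,7,8]

so the chain groups are C_0 ≅ Z^8, C_1 ≅ Z^24, C_2 ≅ Z^16.

∂_1: C_1 → C_0 maps an edge to its endpoints' difference, ∂[p,q] = q − p. For instance
  ∂[2,5] = [5] − [2].
This gives a 8×24 integer matrix of rank 7; reducing to Smith normal form yields diagonal entries (1,1,1,1,1,1,1).

The boundary map ∂_2: C_2 → C_1 sends each 2-simplex [p,q,r] to [q,r] − [p,r] + [p,q]. For instance
  ∂[1,4,6] = [4,6] − [1,6] + [1,4],
  ∂[1,2,7] = [2,7] − [1,7] + [1,2].
As a 24×16 matrix over Z this has rank 15, with invariant factors (1,1,1,1,1,1,1,1,1,1,1,1,1,1,1).

From H_k ≅ ker(∂_k) / im(∂_{k+1}) we obtain:

  H_0: rank C_0 − rank ∂_1 = 8 − 7 = 1, and the invariant factors of ∂_1 are all 1, so H_0 = Z.
  H_1: rank ker ∂_1 − rank ∂_2 = (24 − 7) − 15 = 2, and the invariant factors of ∂_2 are all 1, so H_1 = Z^2.
  H_2: rank ker ∂_2 − rank ∂_3 = (16 − 15) − 0 = 1, and there is no ∂_3, so H_2 = Z.

(K is a triangulation of the torus T^2.)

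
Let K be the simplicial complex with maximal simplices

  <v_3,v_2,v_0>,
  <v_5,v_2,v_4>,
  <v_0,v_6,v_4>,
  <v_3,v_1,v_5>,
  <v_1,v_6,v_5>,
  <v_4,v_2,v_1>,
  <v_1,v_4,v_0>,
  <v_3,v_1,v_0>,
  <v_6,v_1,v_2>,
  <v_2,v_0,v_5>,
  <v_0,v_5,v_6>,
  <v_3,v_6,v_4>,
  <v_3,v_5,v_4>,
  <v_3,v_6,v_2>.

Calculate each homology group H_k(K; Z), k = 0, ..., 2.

H_0 = Z,  H_1 = Z^2,  H_2 = Z.

Fix the vertex order v_0 < v_1 < v_2 < v_3 < v_4 < v_5 < v_6 and write every simplex with vertices in increasing order. Then dim K = 2 and the simplices of K are:

  0-simplices (7): [v_0], [v_1], [v_2], [v_3], [v_4], [v_5], [v_6]
  1-simplices (21): (21 of them)
  2-simplices (14): (14 of them)

giving chain groups C_0 ≅ Z^7, C_1 ≅ Z^21, C_2 ≅ Z^14.

Boundary ∂_1: C_1 → C_0 is given by ∂[p,q] = [q] − [p]. For instance
  ∂[v_1,v_4] = [v_4] − [v_1].
The resulting 7×21 matrix has rank 6, and its Smith normal form has invariant factors (1,1,1,1,1,1).

Boundary ∂_2: C_2 → C_1 sends each 2-simplex [p,q,r] to [q,r] − [p,r] + [p,q]. For instance
  ∂[v_2,v_4,v_5] = [v_4,v_5] − [v_2,v_5] + [v_2,v_4],
  ∂[v_1,v_5,v_6] = [v_5,v_6] − [v_1,v_6] + [v_1,v_5].
This gives a 21×14 integer matrix of rank 13; reducing to Smith normal form yields diagonal entries (1,1,1,1,1,1,1,1,1,1,1,1,1).

Now H_k = ker ∂_k / im ∂_{k+1}, so:

  H_0: rank C_0 − rank ∂_1 = 7 − 6 = 1, and the invariant factors of ∂_1 are all 1, so H_0 = Z.
  H_1: rank ker ∂_1 − rank ∂_2 = (21 − 6) − 13 = 2, and the invariant factors of ∂_2 are all 1, so H_1 = Z^2.
  H_2: rank ker ∂_2 − rank ∂_3 = (14 − 13) − 0 = 1, and there is no ∂_3, so H_2 = Z.

(K is a triangulation of the torus T^2.)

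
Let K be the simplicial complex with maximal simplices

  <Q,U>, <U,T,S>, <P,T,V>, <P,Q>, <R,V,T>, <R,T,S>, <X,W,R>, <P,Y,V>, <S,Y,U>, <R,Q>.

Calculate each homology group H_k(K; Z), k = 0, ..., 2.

H_0 = Z,  H_1 = Z^3,  H_2 = 0.

Fix the vertex order P < Q < R < S < T < U < V < W < X < Y and write every simplex with vertices in increasing order. Then dim K = 2 and the simplices of K are:

  0-simplices (10): P, Q, R, S, T, U, V, W, X, Y
  1-simplices (19): PQ, PT, PV, PY, QR, QU, RS, RT, RV, RW, RX, ST, SU, SY, TU, TV, UY, VY, WX
  2-simplices (7): PTV, PVY, RST, RTV, RWX, STU, SUY

Hence C_0 ≅ Z^10, C_1 ≅ Z^19, C_2 ≅ Z^7.

∂_1: C_1 → C_0 is given by ∂[p,q] = [q] − [p]. For instance
  ∂TU = U − T.
This gives a 10×19 integer matrix of rank 9; reducing to Smith normal form yields diagonal entries (1,1,1,1,1,1,1,1,1).

The boundary map ∂_2: C_2 → C_1 sends each 2-simplex [p,q,r] to [q,r] − [p,r] + [p,q]. For instance
  ∂RST = ST − RT + RS,
  ∂RWX = WX − RX + RW.
The resulting 19×7 matrix has rank 7, and its Smith normal form has invariant factors (1,1,1,1,1,1,1).

Computing H_k = (kernel of ∂_k) / (image of ∂_{k+1}):

  H_0: rank C_0 − rank ∂_1 = 10 − 9 = 1, and the invariant factors of ∂_1 are all 1, so H_0 ≅ Z.
  H_1: rank ker ∂_1 − rank ∂_2 = (19 − 9) − 7 = 3, and the invariant factors of ∂_2 are all 1, so H_1 ≅ Z^3.
  H_2: rank ker ∂_2 − rank ∂_3 = (7 − 7) − 0 = 0, and there is no ∂_3, so H_2 ≅ 0.

As a check, the Euler characteristic is 10 − 19 + 7 = -2, which agrees with 1 − 3 + 0 = -2.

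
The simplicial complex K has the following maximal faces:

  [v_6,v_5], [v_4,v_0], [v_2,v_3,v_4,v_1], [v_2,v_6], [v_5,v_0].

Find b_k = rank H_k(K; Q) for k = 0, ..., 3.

Take the total order v_0 < v_1 < v_2 < v_3 < v_4 < v_5 < v_6 on the vertex set. Then K (dimension 3) consists of the simplices:

  0-simplices (7): [v_0], [v_1], [v_2], [v_3], [v_4], [v_5], [v_6]
  1-simplices (10): [v_0,v_4], [v_0,v_5], [v_1,v_2], [v_1,v_3], [v_1,v_4], [v_2,v_3], [v_2,v_4], [v_2,v_6], [v_3,v_4], [v_5,v_6]
  2-simplices (4): [v_1,v_2,v_3], [v_1,v_2,v_4], [v_1,v_3,v_4], [v_2,v_3,v_4]
  3-simplices (1): [v_1,v_2,v_3,v_4]

Hence C_0 ≅ Z^7, C_1 ≅ Z^10, C_2 ≅ Z^4, C_3 ≅ Z^1.

Boundary ∂_1: C_1 → C_0 is given by ∂[p,q] = [q] − [p]. For instance
  ∂[v_2,v_3] = [v_3] − [v_2].
This gives a 7×10 integer matrix of rank 6; reducing to Smith normal form yields diagonal entries (1,1,1,1,1,1).

The boundary map ∂_2: C_2 → C_1 maps a triangle to the signed sum of its edges. For instance
  ∂[v_1,v_2,v_4] = [v_2,v_4] − [v_1,v_4] + [v_1,v_2],
  ∂[v_1,v_2,v_3] = [v_2,v_3] − [v_1,v_3] + [v_1,v_2].
As a 10×4 matrix over Z this has rank 3, with invariant factors (1,1,1).

Boundary ∂_3: C_3 → C_2 sends each 3-simplex σ to the alternating sum Σ_i (−1)^i (σ with its i-th vertex removed). For instance
  ∂[v_1,v_2,v_3,v_4] = [v_2,v_3,v_4] − [v_1,v_3,v_4] + [v_1,v_2,v_4] − [v_1,v_2,v_3].
As a 4×1 matrix over Z this has rank 1, with invariant factors (1).

From H_k ≅ ker(∂_k) / im(∂_{k+1}) we obtain:

  H_0: rank C_0 − rank ∂_1 = 7 − 6 = 1, and the invariant factors of ∂_1 are all 1, so H_0 ≅ Z.
  H_1: rank ker ∂_1 − rank ∂_2 = (10 − 6) − 3 = 1, and the invariant factors of ∂_2 are all 1, so H_1 ≅ Z.
  H_2: rank ker ∂_2 − rank ∂_3 = (4 − 3) − 1 = 0, and the invariant factors of ∂_3 are all 1, so H_2 ≅ 0.
  H_3: rank ker ∂_3 − rank ∂_4 = (1 − 1) − 0 = 0, and there is no ∂_4, so H_3 ≅ 0.

Hence the Betti numbers are b_0 = 1, b_1 = 1, b_2 = 0, b_3 = 0.

b_0 = 1, b_1 = 1, b_2 = 0, b_3 = 0.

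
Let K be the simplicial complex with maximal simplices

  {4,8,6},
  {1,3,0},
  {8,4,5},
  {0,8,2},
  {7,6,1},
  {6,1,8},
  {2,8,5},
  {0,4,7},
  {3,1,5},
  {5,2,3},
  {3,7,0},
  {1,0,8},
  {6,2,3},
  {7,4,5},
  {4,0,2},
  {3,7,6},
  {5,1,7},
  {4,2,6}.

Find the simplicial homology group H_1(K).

Fix the vertex order 0 < 1 < 2 < 3 < 4 < 5 < 6 < 7 < 8 and write every simplex with vertices in increasing order. Then dim K = 2 and the simplices of K are:

  0-simplices (9): [0], [1], [2], [3], [4], [5], [6], [7], [8]
  1-simplices (27): (27 of them)
  2-simplices (18): [0,1,3], [0,1,8], [0,2,4], [0,2,8], [0,3,7], [0,4,7], [1,3,5], [1,5,7], [1,6,7], [1,6,8], [2,3,5], [2,3,6], [2,4,6], [2,5,8], [3,6,7], [4,5,7], [4,5,8], [4,6,8]

giving chain groups C_0 ≅ Z^9, C_1 ≅ Z^27, C_2 ≅ Z^18.

∂_1: C_1 → C_0 maps an edge to its endpoints' difference, ∂[p,q] = q − p. For instance
  ∂[6,8] = [8] − [6].
The resulting 9×27 matrix has rank 8, and its Smith normal form has invariant factors (1,1,1,1,1,1,1,1).

∂_2: C_2 → C_1 acts by ∂[p,q,r] = [q,r] − [p,r] + [p,q]. For instance
  ∂[0,4,7] = [4,7] − [0,7] + [0,4],
  ∂[2,3,5] = [3,5] − [2,5] + [2,3].
The 27×18 boundary matrix has rank 18 and Smith normal form diag(1,1,1,1,1,1,1,1,1,1,1,1,1,1,1,1,1,2).

Reading off H_k = ker ∂_k / im ∂_{k+1}:

  H_1: rank ker ∂_1 − rank ∂_2 = (27 − 8) − 18 = 1, and ∂_2 has invariant factor 2 > 1, so H_1 ≅ Z × Z/2.

H_1 ≅ Z × Z/2.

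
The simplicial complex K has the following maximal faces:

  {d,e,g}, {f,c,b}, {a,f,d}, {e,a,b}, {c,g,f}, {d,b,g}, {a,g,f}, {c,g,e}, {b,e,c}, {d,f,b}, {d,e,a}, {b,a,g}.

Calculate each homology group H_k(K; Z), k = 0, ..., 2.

Order the vertices as a < b < c < d < e < f < g. Listing each simplex with vertices in this order, K has dimension 2 with simplices:

  0-simplices (7): a, b, c, d, e, f, g
  1-simplices (18): ab, ad, ae, af, ag, bc, bd, be, bf, bg, ce, cf, cg, de, df, dg, eg, fg
  2-simplices (12): abe, abg, ade, adf, afg, bce, bcf, bdf, bdg, ceg, cfg, deg

giving chain groups C_0 ≅ Z^7, C_1 ≅ Z^18, C_2 ≅ Z^12.

∂_1: C_1 → C_0 sends each edge [p,q] (with p < q) to q − p.
The 7×18 boundary matrix has rank 6 and Smith normal form diag(1,1,1,1,1,1).

The boundary map ∂_2: C_2 → C_1 acts by ∂[p,q,r] = [q,r] − [p,r] + [p,q]. For instance
  ∂abg = bg − ag + ab,
  ∂bdg = dg − bg + bd.
The resulting 18×12 matrix has rank 12, and its Smith normal form has invariant factors (1,1,1,1,1,1,1,1,1,1,1,2).

Now H_k = ker ∂_k / im ∂_{k+1}, so:

  H_0: rank C_0 − rank ∂_1 = 7 − 6 = 1, and the invariant factors of ∂_1 are all 1, so H_0 ≅ Z.
  H_1: rank ker ∂_1 − rank ∂_2 = (18 − 6) − 12 = 0, and ∂_2 has invariant factor 2 > 1, so H_1 ≅ Z/2.
  H_2: rank ker ∂_2 − rank ∂_3 = (12 − 12) − 0 = 0, and there is no ∂_3, so H_2 ≅ 0.

(K is a triangulation of the real projective plane RP^2.)

H_0 ≅ Z,  H_1 ≅ Z/2,  H_2 = 0.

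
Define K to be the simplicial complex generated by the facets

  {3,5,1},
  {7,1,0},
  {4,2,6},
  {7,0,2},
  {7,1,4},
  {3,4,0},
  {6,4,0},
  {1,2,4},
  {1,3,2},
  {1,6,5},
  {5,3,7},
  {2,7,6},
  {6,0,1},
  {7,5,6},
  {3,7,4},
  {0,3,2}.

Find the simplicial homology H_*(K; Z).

H_0 ≅ Z,  H_1 ≅ Z^2,  H_2 ≅ Z.

K has 8 vertices, 24 edges, 16 triangles.
rank ∂_0 = 0, rank ∂_1 = 7 ⇒ b_0 = 8 − 0 − 7 = 1; all invariant factors of ∂_1 are 1 so no torsion. So H_0 = Z.
rank ∂_1 = 7, rank ∂_2 = 15 ⇒ b_1 = 24 − 7 − 15 = 2; all invariant factors of ∂_2 are 1 so no torsion. So H_1 = Z^2.
rank ∂_2 = 15, rank ∂_3 = 0 ⇒ b_2 = 16 − 15 − 0 = 1. So H_2 = Z.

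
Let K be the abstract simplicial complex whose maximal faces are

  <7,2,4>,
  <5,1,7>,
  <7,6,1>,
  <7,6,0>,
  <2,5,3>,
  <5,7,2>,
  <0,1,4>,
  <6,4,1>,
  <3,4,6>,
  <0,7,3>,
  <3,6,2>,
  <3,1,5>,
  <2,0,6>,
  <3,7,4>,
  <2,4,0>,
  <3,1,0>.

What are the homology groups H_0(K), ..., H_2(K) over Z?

K has 8 vertices, 24 edges, 16 triangles.
rank ∂_0 = 0, rank ∂_1 = 7 ⇒ b_0 = 8 − 0 − 7 = 1; all invariant factors of ∂_1 are 1 so no torsion. So H_0 ≅ Z.
rank ∂_1 = 7, rank ∂_2 = 15 ⇒ b_1 = 24 − 7 − 15 = 2; all invariant factors of ∂_2 are 1 so no torsion. So H_1 ≅ Z^2.
rank ∂_2 = 15, rank ∂_3 = 0 ⇒ b_2 = 16 − 15 − 0 = 1. So H_2 ≅ Z.

H_0 = Z,  H_1 = Z^2,  H_2 = Z.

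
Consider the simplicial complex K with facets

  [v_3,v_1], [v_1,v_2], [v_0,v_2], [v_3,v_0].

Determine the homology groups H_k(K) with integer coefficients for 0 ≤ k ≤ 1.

Fix the vertex order v_0 < v_1 < v_2 < v_3 and write every simplex with vertices in increasing order. Then dim K = 1 and the simplices of K are:

  0-simplices (4): [v_0], [v_1], [v_2], [v_3]
  1-simplices (4): [v_0,v_2], [v_0,v_3], [v_1,v_2], [v_1,v_3]

so the chain groups are C_0 ≅ Z^4, C_1 ≅ Z^4.

Boundary ∂_1: C_1 → C_0 sends each edge [p,q] (with p < q) to q − p.
As a 4×4 matrix over Z this has rank 3, with invariant factors (1,1,1).

From H_k ≅ ker(∂_k) / im(∂_{k+1}) we obtain:

  H_0: rank C_0 − rank ∂_1 = 4 − 3 = 1, and the invariant factors of ∂_1 are all 1, so H_0 ≅ Z.
  H_1: rank ker ∂_1 − rank ∂_2 = (4 − 3) − 0 = 1, and there is no ∂_2, so H_1 ≅ Z.

As a check, the Euler characteristic is 4 − 4 = 0, which agrees with 1 − 1 = 0.

H_0 ≅ Z,  H_1 ≅ Z.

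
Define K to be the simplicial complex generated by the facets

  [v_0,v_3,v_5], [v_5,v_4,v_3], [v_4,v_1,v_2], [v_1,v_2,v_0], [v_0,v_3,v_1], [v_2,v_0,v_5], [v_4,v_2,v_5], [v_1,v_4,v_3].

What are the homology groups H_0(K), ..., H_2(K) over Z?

H_0 = Z,  H_1 = 0,  H_2 = Z.

Take the total order v_0 < v_1 < v_2 < v_3 < v_4 < v_5 on the vertex set. Then K (dimension 2) consists of the simplices:

  0-simplices (6): [v_0], [v_1], [v_2], [v_3], [v_4], [v_5]
  1-simplices (12): [v_0,v_1], [v_0,v_2], [v_0,v_3], [v_0,v_5], [v_1,v_2], [v_1,v_3], [v_1,v_4], [v_2,v_4], [v_2,v_5], [v_3,v_4], [v_3,v_5], [v_4,v_5]
  2-simplices (8): [v_0,v_1,v_2], [v_0,v_1,v_3], [v_0,v_2,v_5], [v_0,v_3,v_5], [v_1,v_2,v_4], [v_1,v_3,v_4], [v_2,v_4,v_5], [v_3,v_4,v_5]

Hence C_0 ≅ Z^6, C_1 ≅ Z^12, C_2 ≅ Z^8.

The boundary map ∂_1: C_1 → C_0 sends each edge [p,q] (with p < q) to q − p. For instance
  ∂[v_3,v_4] = [v_4] − [v_3].
The 6×12 boundary matrix has rank 5 and Smith normal form diag(1,1,1,1,1).

Boundary ∂_2: C_2 → C_1 sends each 2-simplex [p,q,r] to [q,r] − [p,r] + [p,q]. For instance
  ∂[v_3,v_4,v_5] = [v_4,v_5] − [v_3,v_5] + [v_3,v_4],
  ∂[v_2,v_4,v_5] = [v_4,v_5] − [v_2,v_5] + [v_2,v_4].
The 12×8 boundary matrix has rank 7 and Smith normal form diag(1,1,1,1,1,1,1).

Computing H_k = (kernel of ∂_k) / (image of ∂_{k+1}):

  H_0: rank C_0 − rank ∂_1 = 6 − 5 = 1, and the invariant factors of ∂_1 are all 1, so H_0 ≅ Z.
  H_1: rank ker ∂_1 − rank ∂_2 = (12 − 5) − 7 = 0, and the invariant factors of ∂_2 are all 1, so H_1 ≅ 0.
  H_2: rank ker ∂_2 − rank ∂_3 = (8 − 7) − 0 = 1, and there is no ∂_3, so H_2 ≅ Z.

(K is a triangulation of the 2-sphere S^2.)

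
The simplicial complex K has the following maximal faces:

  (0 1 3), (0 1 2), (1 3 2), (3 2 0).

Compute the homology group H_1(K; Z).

Order the vertices as 0 < 1 < 2 < 3. Listing each simplex with vertices in this order, K has dimension 2 with simplices:

  0-simplices (4): [0], [1], [2], [3]
  1-simplices (6): [0,1], [0,2], [0,3], [1,2], [1,3], [2,3]
  2-simplices (4): [0,1,2], [0,1,3], [0,2,3], [1,2,3]

Hence C_0 ≅ Z^4, C_1 ≅ Z^6, C_2 ≅ Z^4.

Boundary ∂_1: C_1 → C_0 is given by ∂[p,q] = [q] − [p].
The 4×6 boundary matrix has rank 3 and Smith normal form diag(1,1,1).

∂_2: C_2 → C_1 acts by ∂[p,q,r] = [q,r] − [p,r] + [p,q]. For instance
  ∂[0,1,3] = [1,3] − [0,3] + [0,1],
  ∂[0,2,3] = [2,3] − [0,3] + [0,2].
The 6×4 boundary matrix has rank 3 and Smith normal form diag(1,1,1).

From H_k ≅ ker(∂_k) / im(∂_{k+1}) we obtain:

  H_1: rank ker ∂_1 − rank ∂_2 = (6 − 3) − 3 = 0, and the invariant factors of ∂_2 are all 1, so H_1 ≅ 0.

(K is a triangulation of the 2-sphere S^2.)

H_1 = 0.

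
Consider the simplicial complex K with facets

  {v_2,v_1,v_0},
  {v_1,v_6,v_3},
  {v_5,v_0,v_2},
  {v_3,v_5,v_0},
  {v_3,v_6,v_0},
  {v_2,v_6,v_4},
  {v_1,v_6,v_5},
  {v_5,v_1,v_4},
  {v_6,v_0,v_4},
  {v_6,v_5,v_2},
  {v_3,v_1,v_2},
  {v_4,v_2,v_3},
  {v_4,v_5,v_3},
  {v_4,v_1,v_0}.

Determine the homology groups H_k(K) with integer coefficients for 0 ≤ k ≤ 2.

H_0 = Z,  H_1 = Z^2,  H_2 = Z.

We work with the vertex ordering v_0 < v_1 < v_2 < v_3 < v_4 < v_5 < v_6. The simplices of K, each written with vertices in increasing order, are:

  0-simplices (7): [v_0], [v_1], [v_2], [v_3], [v_4], [v_5], [v_6]
  1-simplices (21): (21 of them)
  2-simplices (14): (14 of them)

giving chain groups C_0 ≅ Z^7, C_1 ≅ Z^21, C_2 ≅ Z^14.

Boundary ∂_1: C_1 → C_0 sends each edge [p,q] (with p < q) to q − p. For instance
  ∂[v_5,v_6] = [v_6] − [v_5].
This gives a 7×21 integer matrix of rank 6; reducing to Smith normal form yields diagonal entries (1,1,1,1,1,1).

Boundary ∂_2: C_2 → C_1 acts by ∂[p,q,r] = [q,r] − [p,r] + [p,q]. For instance
  ∂[v_2,v_5,v_6] = [v_5,v_6] − [v_2,v_6] + [v_2,v_5],
  ∂[v_1,v_2,v_3] = [v_2,v_3] − [v_1,v_3] + [v_1,v_2].
As a 21×14 matrix over Z this has rank 13, with invariant factors (1,1,1,1,1,1,1,1,1,1,1,1,1).

From H_k ≅ ker(∂_k) / im(∂_{k+1}) we obtain:

  H_0: rank C_0 − rank ∂_1 = 7 − 6 = 1, and the invariant factors of ∂_1 are all 1, so H_0 = Z.
  H_1: rank ker ∂_1 − rank ∂_2 = (21 − 6) − 13 = 2, and the invariant factors of ∂_2 are all 1, so H_1 = Z^2.
  H_2: rank ker ∂_2 − rank ∂_3 = (14 − 13) − 0 = 1, and there is no ∂_3, so H_2 = Z.

(K is a triangulation of the torus T^2.)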